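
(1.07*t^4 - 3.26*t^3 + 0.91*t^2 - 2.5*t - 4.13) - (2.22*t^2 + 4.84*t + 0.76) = 1.07*t^4 - 3.26*t^3 - 1.31*t^2 - 7.34*t - 4.89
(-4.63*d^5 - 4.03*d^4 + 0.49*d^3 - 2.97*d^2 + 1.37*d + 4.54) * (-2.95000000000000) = 13.6585*d^5 + 11.8885*d^4 - 1.4455*d^3 + 8.7615*d^2 - 4.0415*d - 13.393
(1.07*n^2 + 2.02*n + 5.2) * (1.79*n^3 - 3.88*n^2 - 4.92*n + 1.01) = 1.9153*n^5 - 0.5358*n^4 - 3.794*n^3 - 29.0337*n^2 - 23.5438*n + 5.252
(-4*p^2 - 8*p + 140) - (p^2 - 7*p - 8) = -5*p^2 - p + 148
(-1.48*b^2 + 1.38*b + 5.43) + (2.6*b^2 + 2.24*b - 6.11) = 1.12*b^2 + 3.62*b - 0.680000000000001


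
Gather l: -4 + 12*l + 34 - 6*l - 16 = 6*l + 14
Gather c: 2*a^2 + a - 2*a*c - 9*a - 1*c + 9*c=2*a^2 - 8*a + c*(8 - 2*a)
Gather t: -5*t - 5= -5*t - 5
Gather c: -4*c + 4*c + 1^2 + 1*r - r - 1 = 0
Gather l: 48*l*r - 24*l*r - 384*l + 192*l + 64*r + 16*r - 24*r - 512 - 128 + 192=l*(24*r - 192) + 56*r - 448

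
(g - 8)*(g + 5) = g^2 - 3*g - 40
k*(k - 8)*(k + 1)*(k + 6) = k^4 - k^3 - 50*k^2 - 48*k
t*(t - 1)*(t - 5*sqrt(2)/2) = t^3 - 5*sqrt(2)*t^2/2 - t^2 + 5*sqrt(2)*t/2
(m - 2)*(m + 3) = m^2 + m - 6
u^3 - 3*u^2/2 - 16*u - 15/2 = (u - 5)*(u + 1/2)*(u + 3)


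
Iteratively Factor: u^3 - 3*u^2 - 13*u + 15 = (u - 1)*(u^2 - 2*u - 15) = (u - 1)*(u + 3)*(u - 5)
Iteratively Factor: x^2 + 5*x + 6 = (x + 3)*(x + 2)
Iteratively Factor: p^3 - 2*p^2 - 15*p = (p)*(p^2 - 2*p - 15) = p*(p - 5)*(p + 3)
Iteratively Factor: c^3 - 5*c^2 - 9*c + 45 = (c - 3)*(c^2 - 2*c - 15) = (c - 3)*(c + 3)*(c - 5)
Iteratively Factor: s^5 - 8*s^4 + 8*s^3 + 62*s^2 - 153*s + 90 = (s - 3)*(s^4 - 5*s^3 - 7*s^2 + 41*s - 30) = (s - 3)*(s - 2)*(s^3 - 3*s^2 - 13*s + 15) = (s - 5)*(s - 3)*(s - 2)*(s^2 + 2*s - 3) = (s - 5)*(s - 3)*(s - 2)*(s - 1)*(s + 3)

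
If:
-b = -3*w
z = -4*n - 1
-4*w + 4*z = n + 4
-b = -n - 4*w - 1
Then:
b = -27/13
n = -4/13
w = -9/13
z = 3/13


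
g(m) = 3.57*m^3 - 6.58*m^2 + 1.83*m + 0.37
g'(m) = 10.71*m^2 - 13.16*m + 1.83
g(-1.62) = -35.04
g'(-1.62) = 51.26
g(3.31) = 63.80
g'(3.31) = 75.61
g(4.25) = 163.35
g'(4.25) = 139.35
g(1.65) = 1.51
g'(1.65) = 9.27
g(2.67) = 26.30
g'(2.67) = 43.04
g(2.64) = 25.03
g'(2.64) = 41.73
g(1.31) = -0.50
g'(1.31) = 2.97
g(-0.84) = -7.93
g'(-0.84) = 20.44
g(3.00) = 43.03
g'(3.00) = 58.74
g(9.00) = 2086.39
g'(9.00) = 750.90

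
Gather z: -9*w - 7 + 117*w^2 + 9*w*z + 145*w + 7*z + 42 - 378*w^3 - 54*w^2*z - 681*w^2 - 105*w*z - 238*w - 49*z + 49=-378*w^3 - 564*w^2 - 102*w + z*(-54*w^2 - 96*w - 42) + 84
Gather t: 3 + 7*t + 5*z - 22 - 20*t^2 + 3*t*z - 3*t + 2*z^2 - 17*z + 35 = -20*t^2 + t*(3*z + 4) + 2*z^2 - 12*z + 16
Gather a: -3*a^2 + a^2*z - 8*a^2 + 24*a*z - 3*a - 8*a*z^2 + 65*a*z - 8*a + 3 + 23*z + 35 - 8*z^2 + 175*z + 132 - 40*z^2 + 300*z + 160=a^2*(z - 11) + a*(-8*z^2 + 89*z - 11) - 48*z^2 + 498*z + 330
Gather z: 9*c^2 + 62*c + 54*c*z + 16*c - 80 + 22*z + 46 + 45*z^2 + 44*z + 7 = 9*c^2 + 78*c + 45*z^2 + z*(54*c + 66) - 27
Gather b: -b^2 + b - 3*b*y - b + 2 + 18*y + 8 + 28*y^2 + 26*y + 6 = -b^2 - 3*b*y + 28*y^2 + 44*y + 16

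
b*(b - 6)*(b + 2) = b^3 - 4*b^2 - 12*b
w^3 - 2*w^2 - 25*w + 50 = (w - 5)*(w - 2)*(w + 5)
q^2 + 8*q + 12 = (q + 2)*(q + 6)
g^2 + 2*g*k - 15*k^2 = (g - 3*k)*(g + 5*k)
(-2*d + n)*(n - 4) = -2*d*n + 8*d + n^2 - 4*n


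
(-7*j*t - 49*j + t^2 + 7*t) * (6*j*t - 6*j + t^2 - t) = -42*j^2*t^2 - 252*j^2*t + 294*j^2 - j*t^3 - 6*j*t^2 + 7*j*t + t^4 + 6*t^3 - 7*t^2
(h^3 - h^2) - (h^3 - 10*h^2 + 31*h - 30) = 9*h^2 - 31*h + 30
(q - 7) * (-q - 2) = -q^2 + 5*q + 14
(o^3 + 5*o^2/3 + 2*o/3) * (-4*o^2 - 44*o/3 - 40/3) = -4*o^5 - 64*o^4/3 - 364*o^3/9 - 32*o^2 - 80*o/9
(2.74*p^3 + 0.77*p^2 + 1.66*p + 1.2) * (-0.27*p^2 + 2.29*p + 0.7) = -0.7398*p^5 + 6.0667*p^4 + 3.2331*p^3 + 4.0164*p^2 + 3.91*p + 0.84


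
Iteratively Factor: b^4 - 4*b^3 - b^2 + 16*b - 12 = (b - 2)*(b^3 - 2*b^2 - 5*b + 6) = (b - 2)*(b + 2)*(b^2 - 4*b + 3) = (b - 3)*(b - 2)*(b + 2)*(b - 1)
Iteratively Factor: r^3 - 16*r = (r - 4)*(r^2 + 4*r) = (r - 4)*(r + 4)*(r)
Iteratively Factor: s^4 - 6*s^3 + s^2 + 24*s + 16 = (s + 1)*(s^3 - 7*s^2 + 8*s + 16) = (s + 1)^2*(s^2 - 8*s + 16) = (s - 4)*(s + 1)^2*(s - 4)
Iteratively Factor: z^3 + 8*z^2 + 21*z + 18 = (z + 3)*(z^2 + 5*z + 6) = (z + 2)*(z + 3)*(z + 3)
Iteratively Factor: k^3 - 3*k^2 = (k)*(k^2 - 3*k) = k*(k - 3)*(k)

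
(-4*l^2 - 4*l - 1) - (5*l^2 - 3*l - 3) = -9*l^2 - l + 2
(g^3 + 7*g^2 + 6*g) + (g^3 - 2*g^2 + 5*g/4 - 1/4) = 2*g^3 + 5*g^2 + 29*g/4 - 1/4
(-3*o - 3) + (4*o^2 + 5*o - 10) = 4*o^2 + 2*o - 13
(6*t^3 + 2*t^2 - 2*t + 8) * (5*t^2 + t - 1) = 30*t^5 + 16*t^4 - 14*t^3 + 36*t^2 + 10*t - 8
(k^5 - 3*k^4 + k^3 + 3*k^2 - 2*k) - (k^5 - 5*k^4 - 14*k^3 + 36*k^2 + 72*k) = 2*k^4 + 15*k^3 - 33*k^2 - 74*k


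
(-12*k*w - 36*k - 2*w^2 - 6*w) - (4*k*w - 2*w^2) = -16*k*w - 36*k - 6*w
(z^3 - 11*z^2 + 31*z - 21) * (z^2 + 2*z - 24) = z^5 - 9*z^4 - 15*z^3 + 305*z^2 - 786*z + 504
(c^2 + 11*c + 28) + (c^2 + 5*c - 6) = 2*c^2 + 16*c + 22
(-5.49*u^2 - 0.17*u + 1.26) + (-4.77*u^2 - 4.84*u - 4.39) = -10.26*u^2 - 5.01*u - 3.13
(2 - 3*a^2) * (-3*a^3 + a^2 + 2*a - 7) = 9*a^5 - 3*a^4 - 12*a^3 + 23*a^2 + 4*a - 14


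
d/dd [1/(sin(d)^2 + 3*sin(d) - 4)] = -(2*sin(d) + 3)*cos(d)/(sin(d)^2 + 3*sin(d) - 4)^2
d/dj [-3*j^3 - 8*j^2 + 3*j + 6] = -9*j^2 - 16*j + 3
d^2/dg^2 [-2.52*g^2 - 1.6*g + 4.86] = -5.04000000000000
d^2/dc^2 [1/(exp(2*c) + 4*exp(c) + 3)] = 4*(-(exp(c) + 1)*(exp(2*c) + 4*exp(c) + 3) + 2*(exp(c) + 2)^2*exp(c))*exp(c)/(exp(2*c) + 4*exp(c) + 3)^3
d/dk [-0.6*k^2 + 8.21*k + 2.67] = 8.21 - 1.2*k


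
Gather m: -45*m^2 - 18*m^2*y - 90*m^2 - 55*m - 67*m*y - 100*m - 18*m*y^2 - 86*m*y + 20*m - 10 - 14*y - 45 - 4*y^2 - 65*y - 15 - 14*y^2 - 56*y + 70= m^2*(-18*y - 135) + m*(-18*y^2 - 153*y - 135) - 18*y^2 - 135*y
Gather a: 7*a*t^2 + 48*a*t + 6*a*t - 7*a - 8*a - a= a*(7*t^2 + 54*t - 16)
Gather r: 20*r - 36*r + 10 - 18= -16*r - 8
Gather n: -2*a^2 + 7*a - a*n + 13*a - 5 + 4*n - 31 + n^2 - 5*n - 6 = -2*a^2 + 20*a + n^2 + n*(-a - 1) - 42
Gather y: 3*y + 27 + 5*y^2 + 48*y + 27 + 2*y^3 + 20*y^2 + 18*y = 2*y^3 + 25*y^2 + 69*y + 54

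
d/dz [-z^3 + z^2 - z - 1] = -3*z^2 + 2*z - 1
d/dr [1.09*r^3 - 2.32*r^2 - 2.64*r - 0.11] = 3.27*r^2 - 4.64*r - 2.64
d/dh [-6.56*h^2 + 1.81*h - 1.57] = 1.81 - 13.12*h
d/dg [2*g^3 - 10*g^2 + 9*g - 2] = 6*g^2 - 20*g + 9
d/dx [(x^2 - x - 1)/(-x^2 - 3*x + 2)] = (-4*x^2 + 2*x - 5)/(x^4 + 6*x^3 + 5*x^2 - 12*x + 4)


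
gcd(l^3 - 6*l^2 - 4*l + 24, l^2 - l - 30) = l - 6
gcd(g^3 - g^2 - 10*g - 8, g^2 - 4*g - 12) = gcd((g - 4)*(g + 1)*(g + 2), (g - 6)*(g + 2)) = g + 2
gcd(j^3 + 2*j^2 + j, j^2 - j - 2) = j + 1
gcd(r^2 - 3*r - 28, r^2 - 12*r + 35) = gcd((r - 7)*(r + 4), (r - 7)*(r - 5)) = r - 7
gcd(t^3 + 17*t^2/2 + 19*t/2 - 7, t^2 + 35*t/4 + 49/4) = t + 7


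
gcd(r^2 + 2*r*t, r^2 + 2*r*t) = r^2 + 2*r*t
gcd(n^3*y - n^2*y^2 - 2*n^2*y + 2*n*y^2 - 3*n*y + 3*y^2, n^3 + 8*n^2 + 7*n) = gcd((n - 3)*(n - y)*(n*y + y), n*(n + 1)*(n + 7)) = n + 1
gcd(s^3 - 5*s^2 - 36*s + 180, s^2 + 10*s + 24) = s + 6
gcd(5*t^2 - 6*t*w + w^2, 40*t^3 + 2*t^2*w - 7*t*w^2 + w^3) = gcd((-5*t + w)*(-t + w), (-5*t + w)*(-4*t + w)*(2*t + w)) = 5*t - w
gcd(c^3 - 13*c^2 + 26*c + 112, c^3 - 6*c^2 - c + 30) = c + 2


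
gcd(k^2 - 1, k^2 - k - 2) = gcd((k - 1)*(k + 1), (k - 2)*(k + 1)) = k + 1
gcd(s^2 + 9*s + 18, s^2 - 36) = s + 6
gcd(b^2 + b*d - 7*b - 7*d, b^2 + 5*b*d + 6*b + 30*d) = 1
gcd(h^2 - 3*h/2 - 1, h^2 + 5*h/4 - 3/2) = 1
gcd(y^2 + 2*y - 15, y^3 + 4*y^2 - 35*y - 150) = y + 5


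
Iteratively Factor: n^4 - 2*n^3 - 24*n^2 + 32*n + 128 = (n - 4)*(n^3 + 2*n^2 - 16*n - 32) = (n - 4)^2*(n^2 + 6*n + 8) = (n - 4)^2*(n + 2)*(n + 4)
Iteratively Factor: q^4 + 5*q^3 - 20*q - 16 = (q - 2)*(q^3 + 7*q^2 + 14*q + 8) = (q - 2)*(q + 2)*(q^2 + 5*q + 4) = (q - 2)*(q + 1)*(q + 2)*(q + 4)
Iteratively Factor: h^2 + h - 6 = (h - 2)*(h + 3)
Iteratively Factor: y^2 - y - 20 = (y - 5)*(y + 4)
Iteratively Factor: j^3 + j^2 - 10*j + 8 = (j - 1)*(j^2 + 2*j - 8) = (j - 2)*(j - 1)*(j + 4)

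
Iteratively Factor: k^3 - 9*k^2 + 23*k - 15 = (k - 1)*(k^2 - 8*k + 15) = (k - 5)*(k - 1)*(k - 3)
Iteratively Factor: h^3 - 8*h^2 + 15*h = (h - 3)*(h^2 - 5*h) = (h - 5)*(h - 3)*(h)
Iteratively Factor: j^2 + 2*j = (j)*(j + 2)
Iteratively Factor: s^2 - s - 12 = (s - 4)*(s + 3)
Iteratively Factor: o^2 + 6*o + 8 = (o + 4)*(o + 2)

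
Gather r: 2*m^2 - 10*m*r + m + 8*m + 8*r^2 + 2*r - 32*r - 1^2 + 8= 2*m^2 + 9*m + 8*r^2 + r*(-10*m - 30) + 7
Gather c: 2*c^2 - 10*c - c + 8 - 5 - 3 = 2*c^2 - 11*c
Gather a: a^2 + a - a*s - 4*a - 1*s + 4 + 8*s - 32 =a^2 + a*(-s - 3) + 7*s - 28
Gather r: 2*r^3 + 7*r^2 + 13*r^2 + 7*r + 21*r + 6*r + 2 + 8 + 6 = 2*r^3 + 20*r^2 + 34*r + 16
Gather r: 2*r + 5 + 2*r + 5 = 4*r + 10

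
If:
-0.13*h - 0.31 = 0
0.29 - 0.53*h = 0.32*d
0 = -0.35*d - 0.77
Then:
No Solution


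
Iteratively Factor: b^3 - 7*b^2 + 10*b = (b - 2)*(b^2 - 5*b) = (b - 5)*(b - 2)*(b)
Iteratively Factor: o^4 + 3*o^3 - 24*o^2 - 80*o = (o)*(o^3 + 3*o^2 - 24*o - 80) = o*(o - 5)*(o^2 + 8*o + 16) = o*(o - 5)*(o + 4)*(o + 4)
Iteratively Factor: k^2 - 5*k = (k - 5)*(k)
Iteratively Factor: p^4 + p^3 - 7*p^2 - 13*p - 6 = (p + 2)*(p^3 - p^2 - 5*p - 3) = (p + 1)*(p + 2)*(p^2 - 2*p - 3) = (p + 1)^2*(p + 2)*(p - 3)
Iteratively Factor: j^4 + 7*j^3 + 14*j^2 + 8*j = (j + 1)*(j^3 + 6*j^2 + 8*j) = j*(j + 1)*(j^2 + 6*j + 8) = j*(j + 1)*(j + 4)*(j + 2)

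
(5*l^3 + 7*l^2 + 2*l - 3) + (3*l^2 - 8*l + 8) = 5*l^3 + 10*l^2 - 6*l + 5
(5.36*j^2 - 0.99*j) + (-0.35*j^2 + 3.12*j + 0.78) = 5.01*j^2 + 2.13*j + 0.78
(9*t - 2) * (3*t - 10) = 27*t^2 - 96*t + 20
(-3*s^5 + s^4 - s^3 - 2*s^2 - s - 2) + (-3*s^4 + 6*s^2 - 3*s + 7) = -3*s^5 - 2*s^4 - s^3 + 4*s^2 - 4*s + 5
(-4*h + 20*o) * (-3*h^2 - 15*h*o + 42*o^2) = 12*h^3 - 468*h*o^2 + 840*o^3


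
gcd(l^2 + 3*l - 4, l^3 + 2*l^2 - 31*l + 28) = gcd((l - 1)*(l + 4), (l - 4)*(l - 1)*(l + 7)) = l - 1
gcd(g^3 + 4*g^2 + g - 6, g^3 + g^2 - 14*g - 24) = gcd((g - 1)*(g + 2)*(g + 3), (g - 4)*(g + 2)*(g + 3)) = g^2 + 5*g + 6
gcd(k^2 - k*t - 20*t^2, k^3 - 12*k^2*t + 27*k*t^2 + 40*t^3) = -k + 5*t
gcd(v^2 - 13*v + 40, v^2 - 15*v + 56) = v - 8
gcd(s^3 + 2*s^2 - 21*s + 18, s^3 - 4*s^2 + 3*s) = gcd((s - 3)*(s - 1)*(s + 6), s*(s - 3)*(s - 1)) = s^2 - 4*s + 3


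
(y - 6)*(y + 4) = y^2 - 2*y - 24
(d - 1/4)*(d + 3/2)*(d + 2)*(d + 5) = d^4 + 33*d^3/4 + 147*d^2/8 + 79*d/8 - 15/4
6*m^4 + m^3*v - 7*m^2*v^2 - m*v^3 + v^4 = (-3*m + v)*(-m + v)*(m + v)*(2*m + v)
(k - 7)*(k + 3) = k^2 - 4*k - 21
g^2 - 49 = (g - 7)*(g + 7)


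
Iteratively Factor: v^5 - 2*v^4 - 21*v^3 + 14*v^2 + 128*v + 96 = (v + 3)*(v^4 - 5*v^3 - 6*v^2 + 32*v + 32) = (v + 1)*(v + 3)*(v^3 - 6*v^2 + 32) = (v - 4)*(v + 1)*(v + 3)*(v^2 - 2*v - 8) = (v - 4)*(v + 1)*(v + 2)*(v + 3)*(v - 4)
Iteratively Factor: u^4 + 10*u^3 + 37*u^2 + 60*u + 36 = (u + 2)*(u^3 + 8*u^2 + 21*u + 18) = (u + 2)*(u + 3)*(u^2 + 5*u + 6) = (u + 2)^2*(u + 3)*(u + 3)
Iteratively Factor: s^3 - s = (s)*(s^2 - 1) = s*(s - 1)*(s + 1)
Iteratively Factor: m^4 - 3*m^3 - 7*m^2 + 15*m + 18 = (m - 3)*(m^3 - 7*m - 6) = (m - 3)*(m + 2)*(m^2 - 2*m - 3) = (m - 3)*(m + 1)*(m + 2)*(m - 3)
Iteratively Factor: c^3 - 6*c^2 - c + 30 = (c + 2)*(c^2 - 8*c + 15) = (c - 5)*(c + 2)*(c - 3)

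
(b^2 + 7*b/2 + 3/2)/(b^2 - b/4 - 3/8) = 4*(b + 3)/(4*b - 3)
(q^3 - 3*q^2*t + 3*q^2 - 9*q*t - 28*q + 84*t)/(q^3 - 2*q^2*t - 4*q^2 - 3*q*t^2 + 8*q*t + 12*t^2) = (q + 7)/(q + t)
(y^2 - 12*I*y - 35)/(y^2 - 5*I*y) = (y - 7*I)/y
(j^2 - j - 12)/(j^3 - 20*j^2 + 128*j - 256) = (j + 3)/(j^2 - 16*j + 64)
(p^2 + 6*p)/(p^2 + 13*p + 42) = p/(p + 7)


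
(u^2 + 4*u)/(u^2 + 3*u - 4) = u/(u - 1)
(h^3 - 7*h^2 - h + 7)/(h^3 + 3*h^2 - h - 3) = (h - 7)/(h + 3)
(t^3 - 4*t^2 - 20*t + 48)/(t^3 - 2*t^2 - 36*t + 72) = (t + 4)/(t + 6)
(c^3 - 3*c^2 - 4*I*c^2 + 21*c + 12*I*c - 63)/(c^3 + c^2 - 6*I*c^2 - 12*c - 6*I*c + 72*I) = (c^2 - 4*I*c + 21)/(c^2 + c*(4 - 6*I) - 24*I)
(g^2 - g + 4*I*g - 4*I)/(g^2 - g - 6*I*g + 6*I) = (g + 4*I)/(g - 6*I)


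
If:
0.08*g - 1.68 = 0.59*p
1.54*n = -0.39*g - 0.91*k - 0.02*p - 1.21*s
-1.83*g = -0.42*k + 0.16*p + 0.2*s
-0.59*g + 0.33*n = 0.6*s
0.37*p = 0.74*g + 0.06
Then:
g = -1.61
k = -6.85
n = 2.27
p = -3.07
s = 2.84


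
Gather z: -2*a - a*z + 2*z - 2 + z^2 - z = -2*a + z^2 + z*(1 - a) - 2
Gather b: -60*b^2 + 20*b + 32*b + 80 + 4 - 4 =-60*b^2 + 52*b + 80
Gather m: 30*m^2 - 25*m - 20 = 30*m^2 - 25*m - 20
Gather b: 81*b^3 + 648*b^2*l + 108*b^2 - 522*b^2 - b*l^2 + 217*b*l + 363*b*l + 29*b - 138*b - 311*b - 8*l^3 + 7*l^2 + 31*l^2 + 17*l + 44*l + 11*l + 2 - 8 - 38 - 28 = 81*b^3 + b^2*(648*l - 414) + b*(-l^2 + 580*l - 420) - 8*l^3 + 38*l^2 + 72*l - 72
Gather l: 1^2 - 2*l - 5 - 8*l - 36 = -10*l - 40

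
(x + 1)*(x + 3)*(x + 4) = x^3 + 8*x^2 + 19*x + 12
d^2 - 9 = (d - 3)*(d + 3)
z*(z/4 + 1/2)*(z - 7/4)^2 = z^4/4 - 3*z^3/8 - 63*z^2/64 + 49*z/32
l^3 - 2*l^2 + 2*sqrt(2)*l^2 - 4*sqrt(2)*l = l*(l - 2)*(l + 2*sqrt(2))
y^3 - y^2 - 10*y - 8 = (y - 4)*(y + 1)*(y + 2)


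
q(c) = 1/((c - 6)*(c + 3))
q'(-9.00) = 0.00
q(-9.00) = 0.01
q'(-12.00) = 0.00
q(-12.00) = 0.01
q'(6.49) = -0.46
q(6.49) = 0.22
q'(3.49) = -0.01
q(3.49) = -0.06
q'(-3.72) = 0.21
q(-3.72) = 0.14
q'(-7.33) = 0.01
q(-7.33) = 0.02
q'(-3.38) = 0.77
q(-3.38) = 0.28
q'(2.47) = -0.01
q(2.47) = -0.05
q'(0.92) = 0.00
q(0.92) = -0.05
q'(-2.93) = 22.67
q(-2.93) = -1.60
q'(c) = -1/((c - 6)*(c + 3)^2) - 1/((c - 6)^2*(c + 3))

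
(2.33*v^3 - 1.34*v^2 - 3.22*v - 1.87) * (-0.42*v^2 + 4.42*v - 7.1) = -0.9786*v^5 + 10.8614*v^4 - 21.1134*v^3 - 3.933*v^2 + 14.5966*v + 13.277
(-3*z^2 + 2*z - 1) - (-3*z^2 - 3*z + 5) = 5*z - 6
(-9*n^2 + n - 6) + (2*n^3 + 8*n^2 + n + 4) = 2*n^3 - n^2 + 2*n - 2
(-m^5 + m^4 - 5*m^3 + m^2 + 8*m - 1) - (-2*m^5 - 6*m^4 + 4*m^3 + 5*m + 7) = m^5 + 7*m^4 - 9*m^3 + m^2 + 3*m - 8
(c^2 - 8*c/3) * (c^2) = c^4 - 8*c^3/3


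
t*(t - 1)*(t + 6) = t^3 + 5*t^2 - 6*t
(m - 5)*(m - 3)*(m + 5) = m^3 - 3*m^2 - 25*m + 75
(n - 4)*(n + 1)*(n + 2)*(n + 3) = n^4 + 2*n^3 - 13*n^2 - 38*n - 24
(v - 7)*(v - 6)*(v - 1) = v^3 - 14*v^2 + 55*v - 42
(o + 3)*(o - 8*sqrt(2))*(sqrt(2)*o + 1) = sqrt(2)*o^3 - 15*o^2 + 3*sqrt(2)*o^2 - 45*o - 8*sqrt(2)*o - 24*sqrt(2)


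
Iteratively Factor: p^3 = (p)*(p^2) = p^2*(p)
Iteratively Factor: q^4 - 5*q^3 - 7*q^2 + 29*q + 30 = (q + 1)*(q^3 - 6*q^2 - q + 30) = (q - 3)*(q + 1)*(q^2 - 3*q - 10) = (q - 5)*(q - 3)*(q + 1)*(q + 2)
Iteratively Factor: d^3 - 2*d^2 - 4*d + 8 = (d - 2)*(d^2 - 4) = (d - 2)*(d + 2)*(d - 2)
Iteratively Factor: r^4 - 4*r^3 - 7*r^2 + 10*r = (r - 1)*(r^3 - 3*r^2 - 10*r) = r*(r - 1)*(r^2 - 3*r - 10) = r*(r - 1)*(r + 2)*(r - 5)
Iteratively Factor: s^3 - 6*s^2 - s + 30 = (s - 5)*(s^2 - s - 6) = (s - 5)*(s - 3)*(s + 2)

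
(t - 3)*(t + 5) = t^2 + 2*t - 15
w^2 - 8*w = w*(w - 8)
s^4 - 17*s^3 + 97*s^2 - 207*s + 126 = (s - 7)*(s - 6)*(s - 3)*(s - 1)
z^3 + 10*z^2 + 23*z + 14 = (z + 1)*(z + 2)*(z + 7)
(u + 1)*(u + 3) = u^2 + 4*u + 3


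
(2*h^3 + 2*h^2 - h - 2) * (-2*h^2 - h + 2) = -4*h^5 - 6*h^4 + 4*h^3 + 9*h^2 - 4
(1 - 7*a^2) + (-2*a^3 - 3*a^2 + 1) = -2*a^3 - 10*a^2 + 2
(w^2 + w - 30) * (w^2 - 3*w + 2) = w^4 - 2*w^3 - 31*w^2 + 92*w - 60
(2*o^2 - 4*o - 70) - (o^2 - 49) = o^2 - 4*o - 21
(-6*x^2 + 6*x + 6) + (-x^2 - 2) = -7*x^2 + 6*x + 4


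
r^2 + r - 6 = (r - 2)*(r + 3)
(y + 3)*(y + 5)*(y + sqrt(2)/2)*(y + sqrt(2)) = y^4 + 3*sqrt(2)*y^3/2 + 8*y^3 + 16*y^2 + 12*sqrt(2)*y^2 + 8*y + 45*sqrt(2)*y/2 + 15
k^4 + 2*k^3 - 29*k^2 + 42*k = k*(k - 3)*(k - 2)*(k + 7)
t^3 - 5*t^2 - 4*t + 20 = (t - 5)*(t - 2)*(t + 2)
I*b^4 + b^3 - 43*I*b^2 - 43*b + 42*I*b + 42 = (b - 6)*(b - 1)*(b + 7)*(I*b + 1)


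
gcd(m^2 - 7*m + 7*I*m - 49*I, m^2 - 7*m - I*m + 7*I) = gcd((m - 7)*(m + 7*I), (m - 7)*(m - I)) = m - 7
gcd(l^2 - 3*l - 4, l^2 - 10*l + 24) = l - 4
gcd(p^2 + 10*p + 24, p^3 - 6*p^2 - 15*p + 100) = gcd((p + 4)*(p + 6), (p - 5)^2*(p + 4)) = p + 4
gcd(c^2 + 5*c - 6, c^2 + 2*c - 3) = c - 1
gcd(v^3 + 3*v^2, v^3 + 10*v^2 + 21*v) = v^2 + 3*v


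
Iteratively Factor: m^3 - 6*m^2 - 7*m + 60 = (m - 4)*(m^2 - 2*m - 15) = (m - 5)*(m - 4)*(m + 3)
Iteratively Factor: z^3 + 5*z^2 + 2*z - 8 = (z + 2)*(z^2 + 3*z - 4) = (z + 2)*(z + 4)*(z - 1)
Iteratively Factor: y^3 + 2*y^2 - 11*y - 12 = (y + 4)*(y^2 - 2*y - 3) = (y - 3)*(y + 4)*(y + 1)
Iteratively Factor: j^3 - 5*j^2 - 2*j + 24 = (j + 2)*(j^2 - 7*j + 12) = (j - 3)*(j + 2)*(j - 4)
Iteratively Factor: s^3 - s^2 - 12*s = (s - 4)*(s^2 + 3*s) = (s - 4)*(s + 3)*(s)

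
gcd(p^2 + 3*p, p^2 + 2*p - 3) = p + 3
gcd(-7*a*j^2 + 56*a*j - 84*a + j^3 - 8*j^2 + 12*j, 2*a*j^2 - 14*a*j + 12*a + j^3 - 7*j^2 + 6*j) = j - 6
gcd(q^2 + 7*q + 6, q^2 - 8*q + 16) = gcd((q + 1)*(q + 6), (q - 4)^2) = 1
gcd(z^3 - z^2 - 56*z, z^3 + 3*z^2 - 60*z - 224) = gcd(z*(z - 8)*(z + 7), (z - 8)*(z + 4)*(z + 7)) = z^2 - z - 56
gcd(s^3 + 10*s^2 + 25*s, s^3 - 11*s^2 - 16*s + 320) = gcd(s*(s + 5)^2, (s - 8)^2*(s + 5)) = s + 5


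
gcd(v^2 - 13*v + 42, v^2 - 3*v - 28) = v - 7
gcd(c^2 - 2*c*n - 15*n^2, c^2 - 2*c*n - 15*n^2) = c^2 - 2*c*n - 15*n^2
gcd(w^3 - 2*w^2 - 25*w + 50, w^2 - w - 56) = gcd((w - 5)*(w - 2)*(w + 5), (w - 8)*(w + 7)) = 1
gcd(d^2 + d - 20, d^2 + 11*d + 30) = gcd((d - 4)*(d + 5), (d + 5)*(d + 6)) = d + 5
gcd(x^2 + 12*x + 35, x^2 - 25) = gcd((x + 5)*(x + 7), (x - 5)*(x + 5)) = x + 5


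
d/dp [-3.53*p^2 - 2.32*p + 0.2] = -7.06*p - 2.32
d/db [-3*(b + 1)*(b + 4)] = -6*b - 15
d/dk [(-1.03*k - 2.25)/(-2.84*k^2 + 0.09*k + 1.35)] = (2.9252*k^2 - 0.0927*k - (1.03*k + 2.25)*(5.68*k - 0.09) - 1.3905)/(-2.84*k^2 + 0.09*k + 1.35)^2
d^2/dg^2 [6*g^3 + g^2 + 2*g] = 36*g + 2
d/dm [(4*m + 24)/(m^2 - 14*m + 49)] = 4*(-m - 19)/(m^3 - 21*m^2 + 147*m - 343)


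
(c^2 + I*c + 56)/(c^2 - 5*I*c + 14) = (c + 8*I)/(c + 2*I)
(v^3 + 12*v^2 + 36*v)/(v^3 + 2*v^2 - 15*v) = (v^2 + 12*v + 36)/(v^2 + 2*v - 15)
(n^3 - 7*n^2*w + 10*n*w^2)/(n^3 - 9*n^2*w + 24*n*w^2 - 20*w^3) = n/(n - 2*w)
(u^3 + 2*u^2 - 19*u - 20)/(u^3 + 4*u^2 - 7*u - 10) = (u - 4)/(u - 2)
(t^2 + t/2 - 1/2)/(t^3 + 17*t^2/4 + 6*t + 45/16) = 8*(2*t^2 + t - 1)/(16*t^3 + 68*t^2 + 96*t + 45)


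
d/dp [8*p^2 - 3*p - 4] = 16*p - 3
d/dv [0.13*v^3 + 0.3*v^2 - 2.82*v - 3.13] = 0.39*v^2 + 0.6*v - 2.82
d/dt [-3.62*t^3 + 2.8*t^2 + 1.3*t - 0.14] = -10.86*t^2 + 5.6*t + 1.3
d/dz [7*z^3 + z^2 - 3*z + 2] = 21*z^2 + 2*z - 3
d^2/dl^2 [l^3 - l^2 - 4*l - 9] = 6*l - 2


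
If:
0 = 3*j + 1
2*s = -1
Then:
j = -1/3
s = -1/2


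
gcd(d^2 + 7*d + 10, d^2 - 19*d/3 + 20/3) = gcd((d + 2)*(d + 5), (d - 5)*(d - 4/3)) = 1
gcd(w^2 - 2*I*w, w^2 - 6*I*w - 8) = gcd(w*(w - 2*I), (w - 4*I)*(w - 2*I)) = w - 2*I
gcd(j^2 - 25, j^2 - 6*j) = 1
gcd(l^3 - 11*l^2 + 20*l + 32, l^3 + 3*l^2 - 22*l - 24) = l^2 - 3*l - 4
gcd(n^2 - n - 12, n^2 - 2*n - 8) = n - 4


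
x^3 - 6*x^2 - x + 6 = (x - 6)*(x - 1)*(x + 1)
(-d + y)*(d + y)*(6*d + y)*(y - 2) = -6*d^3*y + 12*d^3 - d^2*y^2 + 2*d^2*y + 6*d*y^3 - 12*d*y^2 + y^4 - 2*y^3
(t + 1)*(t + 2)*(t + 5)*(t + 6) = t^4 + 14*t^3 + 65*t^2 + 112*t + 60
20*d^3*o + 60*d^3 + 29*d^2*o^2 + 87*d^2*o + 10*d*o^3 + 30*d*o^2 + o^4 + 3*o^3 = (d + o)*(4*d + o)*(5*d + o)*(o + 3)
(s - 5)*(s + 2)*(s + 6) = s^3 + 3*s^2 - 28*s - 60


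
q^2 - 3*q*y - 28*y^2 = (q - 7*y)*(q + 4*y)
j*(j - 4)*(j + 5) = j^3 + j^2 - 20*j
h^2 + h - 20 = (h - 4)*(h + 5)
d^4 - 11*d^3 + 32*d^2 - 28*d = d*(d - 7)*(d - 2)^2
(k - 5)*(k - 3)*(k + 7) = k^3 - k^2 - 41*k + 105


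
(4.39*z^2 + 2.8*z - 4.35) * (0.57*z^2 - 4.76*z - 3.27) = 2.5023*z^4 - 19.3004*z^3 - 30.1628*z^2 + 11.55*z + 14.2245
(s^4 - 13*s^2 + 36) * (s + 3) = s^5 + 3*s^4 - 13*s^3 - 39*s^2 + 36*s + 108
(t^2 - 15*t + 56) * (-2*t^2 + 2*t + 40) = -2*t^4 + 32*t^3 - 102*t^2 - 488*t + 2240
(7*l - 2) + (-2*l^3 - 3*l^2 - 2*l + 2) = -2*l^3 - 3*l^2 + 5*l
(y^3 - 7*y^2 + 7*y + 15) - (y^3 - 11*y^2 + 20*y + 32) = 4*y^2 - 13*y - 17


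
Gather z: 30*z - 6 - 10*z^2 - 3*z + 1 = -10*z^2 + 27*z - 5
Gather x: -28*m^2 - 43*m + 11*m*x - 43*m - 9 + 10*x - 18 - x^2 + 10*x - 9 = -28*m^2 - 86*m - x^2 + x*(11*m + 20) - 36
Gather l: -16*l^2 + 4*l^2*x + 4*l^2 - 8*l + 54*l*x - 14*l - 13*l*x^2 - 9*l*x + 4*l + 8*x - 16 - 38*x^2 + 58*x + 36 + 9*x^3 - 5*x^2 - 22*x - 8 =l^2*(4*x - 12) + l*(-13*x^2 + 45*x - 18) + 9*x^3 - 43*x^2 + 44*x + 12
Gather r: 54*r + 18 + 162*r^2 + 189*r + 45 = 162*r^2 + 243*r + 63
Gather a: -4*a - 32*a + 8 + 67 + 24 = 99 - 36*a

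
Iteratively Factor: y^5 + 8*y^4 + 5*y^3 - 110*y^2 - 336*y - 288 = (y - 4)*(y^4 + 12*y^3 + 53*y^2 + 102*y + 72) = (y - 4)*(y + 3)*(y^3 + 9*y^2 + 26*y + 24) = (y - 4)*(y + 3)^2*(y^2 + 6*y + 8) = (y - 4)*(y + 2)*(y + 3)^2*(y + 4)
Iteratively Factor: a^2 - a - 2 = (a + 1)*(a - 2)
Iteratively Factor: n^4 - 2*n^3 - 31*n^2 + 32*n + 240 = (n + 3)*(n^3 - 5*n^2 - 16*n + 80) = (n - 5)*(n + 3)*(n^2 - 16) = (n - 5)*(n + 3)*(n + 4)*(n - 4)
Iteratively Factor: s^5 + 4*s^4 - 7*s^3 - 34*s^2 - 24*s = (s - 3)*(s^4 + 7*s^3 + 14*s^2 + 8*s) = (s - 3)*(s + 2)*(s^3 + 5*s^2 + 4*s) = s*(s - 3)*(s + 2)*(s^2 + 5*s + 4) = s*(s - 3)*(s + 2)*(s + 4)*(s + 1)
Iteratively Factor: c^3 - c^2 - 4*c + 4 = (c + 2)*(c^2 - 3*c + 2) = (c - 2)*(c + 2)*(c - 1)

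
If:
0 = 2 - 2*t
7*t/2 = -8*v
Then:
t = 1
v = -7/16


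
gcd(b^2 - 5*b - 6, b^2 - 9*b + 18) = b - 6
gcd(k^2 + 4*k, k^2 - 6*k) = k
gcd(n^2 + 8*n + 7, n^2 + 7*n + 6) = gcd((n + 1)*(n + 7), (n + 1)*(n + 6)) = n + 1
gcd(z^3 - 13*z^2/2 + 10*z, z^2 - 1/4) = 1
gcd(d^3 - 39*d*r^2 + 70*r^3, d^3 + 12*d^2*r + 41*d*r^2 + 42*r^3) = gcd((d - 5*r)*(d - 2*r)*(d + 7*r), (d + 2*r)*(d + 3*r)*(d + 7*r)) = d + 7*r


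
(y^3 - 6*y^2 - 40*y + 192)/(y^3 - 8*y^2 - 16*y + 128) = (y + 6)/(y + 4)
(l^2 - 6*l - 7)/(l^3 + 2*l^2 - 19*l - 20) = (l - 7)/(l^2 + l - 20)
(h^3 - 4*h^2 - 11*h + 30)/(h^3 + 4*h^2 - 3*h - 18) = (h - 5)/(h + 3)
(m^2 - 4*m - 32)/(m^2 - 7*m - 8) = (m + 4)/(m + 1)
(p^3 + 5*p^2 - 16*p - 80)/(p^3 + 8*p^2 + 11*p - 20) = (p - 4)/(p - 1)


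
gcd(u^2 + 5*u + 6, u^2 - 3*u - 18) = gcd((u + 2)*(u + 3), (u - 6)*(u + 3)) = u + 3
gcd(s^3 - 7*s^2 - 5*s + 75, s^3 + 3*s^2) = s + 3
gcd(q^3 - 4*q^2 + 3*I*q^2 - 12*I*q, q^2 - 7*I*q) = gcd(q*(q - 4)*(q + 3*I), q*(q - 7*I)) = q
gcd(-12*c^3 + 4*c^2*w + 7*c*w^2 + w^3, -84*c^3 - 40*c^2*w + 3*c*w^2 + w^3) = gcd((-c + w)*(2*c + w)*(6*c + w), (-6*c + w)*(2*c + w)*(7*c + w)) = 2*c + w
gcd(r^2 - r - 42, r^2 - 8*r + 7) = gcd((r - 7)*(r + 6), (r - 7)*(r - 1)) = r - 7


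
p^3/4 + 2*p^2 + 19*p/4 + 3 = (p/4 + 1)*(p + 1)*(p + 3)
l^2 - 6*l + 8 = (l - 4)*(l - 2)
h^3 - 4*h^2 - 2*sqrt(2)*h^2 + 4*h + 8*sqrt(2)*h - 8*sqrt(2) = (h - 2)^2*(h - 2*sqrt(2))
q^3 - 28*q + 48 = (q - 4)*(q - 2)*(q + 6)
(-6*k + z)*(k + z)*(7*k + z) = -42*k^3 - 41*k^2*z + 2*k*z^2 + z^3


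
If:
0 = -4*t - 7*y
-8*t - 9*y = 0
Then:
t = 0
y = 0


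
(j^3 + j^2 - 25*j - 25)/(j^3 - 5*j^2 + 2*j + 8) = (j^2 - 25)/(j^2 - 6*j + 8)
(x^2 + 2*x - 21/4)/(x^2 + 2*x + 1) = (x^2 + 2*x - 21/4)/(x^2 + 2*x + 1)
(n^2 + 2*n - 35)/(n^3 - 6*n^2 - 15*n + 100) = (n + 7)/(n^2 - n - 20)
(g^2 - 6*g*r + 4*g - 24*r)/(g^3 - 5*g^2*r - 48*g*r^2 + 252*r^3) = (-g - 4)/(-g^2 - g*r + 42*r^2)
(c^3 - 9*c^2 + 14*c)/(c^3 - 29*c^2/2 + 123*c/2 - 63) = 2*c*(c - 2)/(2*c^2 - 15*c + 18)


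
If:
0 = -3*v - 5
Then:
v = -5/3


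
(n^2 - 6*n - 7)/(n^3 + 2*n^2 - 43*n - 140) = (n + 1)/(n^2 + 9*n + 20)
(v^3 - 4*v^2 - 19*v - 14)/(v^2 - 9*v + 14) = (v^2 + 3*v + 2)/(v - 2)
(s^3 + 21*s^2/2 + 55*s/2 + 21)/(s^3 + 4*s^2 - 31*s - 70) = (s + 3/2)/(s - 5)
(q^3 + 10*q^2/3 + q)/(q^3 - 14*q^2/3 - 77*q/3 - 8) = q/(q - 8)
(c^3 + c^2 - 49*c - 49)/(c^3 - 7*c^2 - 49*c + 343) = (c + 1)/(c - 7)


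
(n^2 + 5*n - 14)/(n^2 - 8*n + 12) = (n + 7)/(n - 6)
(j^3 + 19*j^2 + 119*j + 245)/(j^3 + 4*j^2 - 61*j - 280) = (j + 7)/(j - 8)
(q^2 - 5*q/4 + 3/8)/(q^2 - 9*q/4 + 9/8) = (2*q - 1)/(2*q - 3)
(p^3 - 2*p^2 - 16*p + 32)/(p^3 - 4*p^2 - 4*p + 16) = (p + 4)/(p + 2)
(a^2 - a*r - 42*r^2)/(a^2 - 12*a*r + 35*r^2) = (-a - 6*r)/(-a + 5*r)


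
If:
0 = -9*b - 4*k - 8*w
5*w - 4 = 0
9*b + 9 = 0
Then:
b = -1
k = 13/20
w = 4/5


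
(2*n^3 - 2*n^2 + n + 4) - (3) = 2*n^3 - 2*n^2 + n + 1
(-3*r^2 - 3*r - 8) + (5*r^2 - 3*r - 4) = 2*r^2 - 6*r - 12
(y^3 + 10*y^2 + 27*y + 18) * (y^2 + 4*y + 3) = y^5 + 14*y^4 + 70*y^3 + 156*y^2 + 153*y + 54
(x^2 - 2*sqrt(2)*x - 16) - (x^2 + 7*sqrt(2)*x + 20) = -9*sqrt(2)*x - 36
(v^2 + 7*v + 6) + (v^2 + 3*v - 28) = 2*v^2 + 10*v - 22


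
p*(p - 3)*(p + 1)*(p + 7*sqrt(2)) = p^4 - 2*p^3 + 7*sqrt(2)*p^3 - 14*sqrt(2)*p^2 - 3*p^2 - 21*sqrt(2)*p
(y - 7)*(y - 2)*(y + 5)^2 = y^4 + y^3 - 51*y^2 - 85*y + 350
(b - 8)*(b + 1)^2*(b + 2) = b^4 - 4*b^3 - 27*b^2 - 38*b - 16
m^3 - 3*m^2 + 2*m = m*(m - 2)*(m - 1)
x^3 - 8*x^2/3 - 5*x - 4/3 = (x - 4)*(x + 1/3)*(x + 1)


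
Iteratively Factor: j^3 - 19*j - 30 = (j + 2)*(j^2 - 2*j - 15) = (j - 5)*(j + 2)*(j + 3)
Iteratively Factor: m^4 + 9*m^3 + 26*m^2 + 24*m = (m + 2)*(m^3 + 7*m^2 + 12*m) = (m + 2)*(m + 4)*(m^2 + 3*m) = (m + 2)*(m + 3)*(m + 4)*(m)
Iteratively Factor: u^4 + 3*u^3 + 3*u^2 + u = (u)*(u^3 + 3*u^2 + 3*u + 1) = u*(u + 1)*(u^2 + 2*u + 1) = u*(u + 1)^2*(u + 1)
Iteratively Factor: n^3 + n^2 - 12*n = (n)*(n^2 + n - 12) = n*(n + 4)*(n - 3)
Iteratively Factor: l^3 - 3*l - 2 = (l - 2)*(l^2 + 2*l + 1) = (l - 2)*(l + 1)*(l + 1)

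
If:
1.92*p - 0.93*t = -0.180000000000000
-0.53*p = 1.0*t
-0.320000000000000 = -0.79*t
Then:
No Solution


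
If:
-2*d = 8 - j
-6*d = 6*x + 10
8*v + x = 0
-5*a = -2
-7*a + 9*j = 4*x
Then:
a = 2/5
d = -569/165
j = 182/165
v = -49/220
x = 98/55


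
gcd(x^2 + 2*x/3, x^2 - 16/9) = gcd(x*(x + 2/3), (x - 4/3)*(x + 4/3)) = 1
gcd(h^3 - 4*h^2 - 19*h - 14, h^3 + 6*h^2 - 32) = 1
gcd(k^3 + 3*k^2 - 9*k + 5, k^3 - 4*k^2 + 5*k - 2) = k^2 - 2*k + 1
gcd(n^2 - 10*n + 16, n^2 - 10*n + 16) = n^2 - 10*n + 16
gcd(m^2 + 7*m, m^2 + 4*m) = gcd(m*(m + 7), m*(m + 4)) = m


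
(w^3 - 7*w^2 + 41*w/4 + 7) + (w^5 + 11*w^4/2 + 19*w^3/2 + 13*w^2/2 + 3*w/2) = w^5 + 11*w^4/2 + 21*w^3/2 - w^2/2 + 47*w/4 + 7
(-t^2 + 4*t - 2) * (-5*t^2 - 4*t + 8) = 5*t^4 - 16*t^3 - 14*t^2 + 40*t - 16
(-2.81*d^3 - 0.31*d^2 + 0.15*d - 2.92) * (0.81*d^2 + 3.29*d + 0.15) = -2.2761*d^5 - 9.496*d^4 - 1.3199*d^3 - 1.9182*d^2 - 9.5843*d - 0.438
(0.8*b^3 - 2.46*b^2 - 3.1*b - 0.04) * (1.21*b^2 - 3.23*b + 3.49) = 0.968*b^5 - 5.5606*b^4 + 6.9868*b^3 + 1.3792*b^2 - 10.6898*b - 0.1396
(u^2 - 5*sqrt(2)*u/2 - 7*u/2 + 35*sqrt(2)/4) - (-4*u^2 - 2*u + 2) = 5*u^2 - 5*sqrt(2)*u/2 - 3*u/2 - 2 + 35*sqrt(2)/4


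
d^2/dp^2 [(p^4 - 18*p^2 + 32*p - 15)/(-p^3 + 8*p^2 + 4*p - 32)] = 4*(-25*p^6 - 48*p^5 + 897*p^4 - 3360*p^3 + 8262*p^2 - 12288*p + 9208)/(p^9 - 24*p^8 + 180*p^7 - 224*p^6 - 2256*p^5 + 4992*p^4 + 9152*p^3 - 23040*p^2 - 12288*p + 32768)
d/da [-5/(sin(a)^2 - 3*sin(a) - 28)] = 5*(2*sin(a) - 3)*cos(a)/((sin(a) - 7)^2*(sin(a) + 4)^2)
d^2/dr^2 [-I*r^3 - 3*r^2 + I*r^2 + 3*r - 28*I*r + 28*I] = -6*I*r - 6 + 2*I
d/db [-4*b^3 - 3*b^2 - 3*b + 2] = -12*b^2 - 6*b - 3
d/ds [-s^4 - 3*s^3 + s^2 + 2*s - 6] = -4*s^3 - 9*s^2 + 2*s + 2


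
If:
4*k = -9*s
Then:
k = -9*s/4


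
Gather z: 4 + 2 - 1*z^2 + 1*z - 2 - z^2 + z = -2*z^2 + 2*z + 4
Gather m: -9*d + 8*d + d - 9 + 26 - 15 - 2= 0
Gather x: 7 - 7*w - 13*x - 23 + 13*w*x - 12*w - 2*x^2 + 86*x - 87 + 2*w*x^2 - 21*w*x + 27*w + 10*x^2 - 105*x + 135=8*w + x^2*(2*w + 8) + x*(-8*w - 32) + 32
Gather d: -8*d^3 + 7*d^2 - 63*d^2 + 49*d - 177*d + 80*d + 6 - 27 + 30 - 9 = -8*d^3 - 56*d^2 - 48*d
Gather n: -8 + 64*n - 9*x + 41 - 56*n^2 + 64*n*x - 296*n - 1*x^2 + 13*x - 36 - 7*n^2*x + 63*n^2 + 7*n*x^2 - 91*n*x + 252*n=n^2*(7 - 7*x) + n*(7*x^2 - 27*x + 20) - x^2 + 4*x - 3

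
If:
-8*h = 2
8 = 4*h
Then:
No Solution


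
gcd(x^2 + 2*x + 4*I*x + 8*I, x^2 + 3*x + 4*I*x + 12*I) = x + 4*I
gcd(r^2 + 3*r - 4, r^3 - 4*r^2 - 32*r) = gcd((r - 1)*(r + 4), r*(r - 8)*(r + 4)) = r + 4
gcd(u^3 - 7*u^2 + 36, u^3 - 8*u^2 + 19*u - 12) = u - 3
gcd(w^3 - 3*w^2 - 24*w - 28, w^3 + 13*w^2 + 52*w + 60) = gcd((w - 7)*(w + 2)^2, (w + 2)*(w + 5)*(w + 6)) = w + 2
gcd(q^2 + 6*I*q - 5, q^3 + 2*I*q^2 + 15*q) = q + 5*I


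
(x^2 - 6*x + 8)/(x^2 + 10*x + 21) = (x^2 - 6*x + 8)/(x^2 + 10*x + 21)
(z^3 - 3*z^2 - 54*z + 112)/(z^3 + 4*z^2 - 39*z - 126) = (z^2 - 10*z + 16)/(z^2 - 3*z - 18)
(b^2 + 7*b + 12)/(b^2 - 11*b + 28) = (b^2 + 7*b + 12)/(b^2 - 11*b + 28)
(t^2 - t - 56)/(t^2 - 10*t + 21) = (t^2 - t - 56)/(t^2 - 10*t + 21)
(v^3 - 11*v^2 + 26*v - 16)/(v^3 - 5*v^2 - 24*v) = (v^2 - 3*v + 2)/(v*(v + 3))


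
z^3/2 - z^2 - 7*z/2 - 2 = (z/2 + 1/2)*(z - 4)*(z + 1)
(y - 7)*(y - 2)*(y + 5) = y^3 - 4*y^2 - 31*y + 70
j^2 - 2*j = j*(j - 2)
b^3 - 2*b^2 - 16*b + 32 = (b - 4)*(b - 2)*(b + 4)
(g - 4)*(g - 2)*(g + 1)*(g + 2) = g^4 - 3*g^3 - 8*g^2 + 12*g + 16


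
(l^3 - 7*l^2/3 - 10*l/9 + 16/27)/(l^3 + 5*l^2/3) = (27*l^3 - 63*l^2 - 30*l + 16)/(9*l^2*(3*l + 5))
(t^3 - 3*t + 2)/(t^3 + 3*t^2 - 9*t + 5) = (t + 2)/(t + 5)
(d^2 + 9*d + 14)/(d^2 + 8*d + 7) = (d + 2)/(d + 1)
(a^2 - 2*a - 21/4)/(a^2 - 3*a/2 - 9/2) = (a - 7/2)/(a - 3)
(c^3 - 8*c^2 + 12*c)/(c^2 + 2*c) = (c^2 - 8*c + 12)/(c + 2)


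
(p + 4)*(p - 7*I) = p^2 + 4*p - 7*I*p - 28*I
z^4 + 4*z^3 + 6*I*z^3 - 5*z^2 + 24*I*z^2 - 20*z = z*(z + 4)*(z + I)*(z + 5*I)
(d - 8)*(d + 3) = d^2 - 5*d - 24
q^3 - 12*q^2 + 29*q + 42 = (q - 7)*(q - 6)*(q + 1)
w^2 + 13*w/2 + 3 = (w + 1/2)*(w + 6)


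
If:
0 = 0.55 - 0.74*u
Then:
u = 0.74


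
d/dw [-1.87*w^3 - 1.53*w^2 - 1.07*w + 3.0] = -5.61*w^2 - 3.06*w - 1.07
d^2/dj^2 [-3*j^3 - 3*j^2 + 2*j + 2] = -18*j - 6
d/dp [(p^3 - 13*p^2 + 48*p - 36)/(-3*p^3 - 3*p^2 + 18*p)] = 2*(-7*p^4 + 54*p^3 - 69*p^2 - 36*p + 108)/(3*p^2*(p^4 + 2*p^3 - 11*p^2 - 12*p + 36))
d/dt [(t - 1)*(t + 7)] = 2*t + 6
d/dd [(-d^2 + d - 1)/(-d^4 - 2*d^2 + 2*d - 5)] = ((2*d - 1)*(d^4 + 2*d^2 - 2*d + 5) - 2*(d^2 - d + 1)*(2*d^3 + 2*d - 1))/(d^4 + 2*d^2 - 2*d + 5)^2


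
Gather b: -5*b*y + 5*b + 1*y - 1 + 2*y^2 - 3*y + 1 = b*(5 - 5*y) + 2*y^2 - 2*y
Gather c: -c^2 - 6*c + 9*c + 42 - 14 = -c^2 + 3*c + 28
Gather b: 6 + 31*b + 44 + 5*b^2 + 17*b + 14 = 5*b^2 + 48*b + 64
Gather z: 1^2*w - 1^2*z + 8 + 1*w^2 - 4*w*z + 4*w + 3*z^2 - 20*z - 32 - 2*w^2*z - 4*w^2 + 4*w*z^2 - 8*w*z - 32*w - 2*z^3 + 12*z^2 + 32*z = -3*w^2 - 27*w - 2*z^3 + z^2*(4*w + 15) + z*(-2*w^2 - 12*w + 11) - 24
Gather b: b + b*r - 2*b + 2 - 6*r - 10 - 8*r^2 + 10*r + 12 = b*(r - 1) - 8*r^2 + 4*r + 4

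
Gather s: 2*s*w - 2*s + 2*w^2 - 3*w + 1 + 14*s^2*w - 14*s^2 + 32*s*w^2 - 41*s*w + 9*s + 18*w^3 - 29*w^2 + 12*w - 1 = s^2*(14*w - 14) + s*(32*w^2 - 39*w + 7) + 18*w^3 - 27*w^2 + 9*w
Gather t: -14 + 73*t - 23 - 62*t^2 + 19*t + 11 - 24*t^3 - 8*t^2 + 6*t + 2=-24*t^3 - 70*t^2 + 98*t - 24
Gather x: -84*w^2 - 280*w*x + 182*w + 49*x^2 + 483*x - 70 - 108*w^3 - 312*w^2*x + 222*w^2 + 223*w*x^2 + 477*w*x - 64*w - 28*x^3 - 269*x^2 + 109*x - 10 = -108*w^3 + 138*w^2 + 118*w - 28*x^3 + x^2*(223*w - 220) + x*(-312*w^2 + 197*w + 592) - 80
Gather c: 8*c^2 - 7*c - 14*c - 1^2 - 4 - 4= 8*c^2 - 21*c - 9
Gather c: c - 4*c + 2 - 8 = -3*c - 6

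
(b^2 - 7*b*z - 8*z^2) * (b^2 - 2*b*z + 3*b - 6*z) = b^4 - 9*b^3*z + 3*b^3 + 6*b^2*z^2 - 27*b^2*z + 16*b*z^3 + 18*b*z^2 + 48*z^3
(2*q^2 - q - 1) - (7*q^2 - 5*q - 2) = -5*q^2 + 4*q + 1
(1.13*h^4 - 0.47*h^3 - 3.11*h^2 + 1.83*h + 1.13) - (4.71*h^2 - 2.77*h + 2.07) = 1.13*h^4 - 0.47*h^3 - 7.82*h^2 + 4.6*h - 0.94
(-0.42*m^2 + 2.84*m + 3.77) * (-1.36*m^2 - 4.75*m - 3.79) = 0.5712*m^4 - 1.8674*m^3 - 17.0254*m^2 - 28.6711*m - 14.2883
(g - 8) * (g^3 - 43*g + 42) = g^4 - 8*g^3 - 43*g^2 + 386*g - 336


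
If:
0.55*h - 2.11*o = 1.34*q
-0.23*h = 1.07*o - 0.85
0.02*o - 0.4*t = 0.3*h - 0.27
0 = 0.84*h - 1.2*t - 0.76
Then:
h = 0.92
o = 0.60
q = -0.56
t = 0.01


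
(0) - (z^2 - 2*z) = -z^2 + 2*z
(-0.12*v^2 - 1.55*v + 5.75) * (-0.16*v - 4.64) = 0.0192*v^3 + 0.8048*v^2 + 6.272*v - 26.68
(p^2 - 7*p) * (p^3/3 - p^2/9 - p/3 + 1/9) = p^5/3 - 22*p^4/9 + 4*p^3/9 + 22*p^2/9 - 7*p/9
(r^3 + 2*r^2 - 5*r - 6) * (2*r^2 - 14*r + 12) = 2*r^5 - 10*r^4 - 26*r^3 + 82*r^2 + 24*r - 72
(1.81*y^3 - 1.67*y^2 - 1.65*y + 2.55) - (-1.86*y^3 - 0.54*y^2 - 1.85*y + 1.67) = 3.67*y^3 - 1.13*y^2 + 0.2*y + 0.88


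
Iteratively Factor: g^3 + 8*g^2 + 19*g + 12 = (g + 4)*(g^2 + 4*g + 3) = (g + 3)*(g + 4)*(g + 1)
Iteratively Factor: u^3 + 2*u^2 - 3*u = (u - 1)*(u^2 + 3*u) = u*(u - 1)*(u + 3)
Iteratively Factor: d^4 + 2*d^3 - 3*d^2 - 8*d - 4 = (d - 2)*(d^3 + 4*d^2 + 5*d + 2) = (d - 2)*(d + 1)*(d^2 + 3*d + 2) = (d - 2)*(d + 1)^2*(d + 2)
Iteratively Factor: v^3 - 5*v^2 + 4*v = (v)*(v^2 - 5*v + 4) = v*(v - 1)*(v - 4)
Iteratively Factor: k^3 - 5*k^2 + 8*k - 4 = (k - 2)*(k^2 - 3*k + 2) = (k - 2)^2*(k - 1)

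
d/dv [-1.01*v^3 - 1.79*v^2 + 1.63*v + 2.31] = -3.03*v^2 - 3.58*v + 1.63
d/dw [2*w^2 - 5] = 4*w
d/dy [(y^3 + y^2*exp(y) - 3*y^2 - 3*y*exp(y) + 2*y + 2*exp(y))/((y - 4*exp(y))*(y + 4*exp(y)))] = (y^4*exp(y) + y^4 + 32*y^3*exp(2*y) - 3*y^3*exp(y) + 16*y^2*exp(3*y) - 144*y^2*exp(2*y) + 5*y^2*exp(y) - 2*y^2 - 80*y*exp(3*y) + 160*y*exp(2*y) - 4*y*exp(y) + 80*exp(3*y) - 32*exp(2*y))/(y^4 - 32*y^2*exp(2*y) + 256*exp(4*y))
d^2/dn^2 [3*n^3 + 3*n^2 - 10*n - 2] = 18*n + 6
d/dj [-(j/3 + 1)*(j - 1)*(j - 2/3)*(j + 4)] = -4*j^3/3 - 16*j^2/3 - 2*j/3 + 46/9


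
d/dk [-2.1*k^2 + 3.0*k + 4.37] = 3.0 - 4.2*k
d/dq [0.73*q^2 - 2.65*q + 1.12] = 1.46*q - 2.65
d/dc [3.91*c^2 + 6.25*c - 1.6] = 7.82*c + 6.25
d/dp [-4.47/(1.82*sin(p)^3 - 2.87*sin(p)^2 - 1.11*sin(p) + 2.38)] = (24.4062*sin(p)^2 - 25.6578*sin(p) - 4.9617)*cos(p)/(1.82*sin(p)^3 - 2.87*sin(p)^2 - 1.11*sin(p) + 2.38)^2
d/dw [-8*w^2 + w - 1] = 1 - 16*w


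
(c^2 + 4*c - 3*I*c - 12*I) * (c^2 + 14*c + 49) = c^4 + 18*c^3 - 3*I*c^3 + 105*c^2 - 54*I*c^2 + 196*c - 315*I*c - 588*I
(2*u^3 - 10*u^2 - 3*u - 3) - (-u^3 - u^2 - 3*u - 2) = 3*u^3 - 9*u^2 - 1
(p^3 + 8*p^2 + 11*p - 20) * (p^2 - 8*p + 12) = p^5 - 41*p^3 - 12*p^2 + 292*p - 240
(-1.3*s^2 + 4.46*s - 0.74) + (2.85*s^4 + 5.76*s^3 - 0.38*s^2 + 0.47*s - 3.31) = 2.85*s^4 + 5.76*s^3 - 1.68*s^2 + 4.93*s - 4.05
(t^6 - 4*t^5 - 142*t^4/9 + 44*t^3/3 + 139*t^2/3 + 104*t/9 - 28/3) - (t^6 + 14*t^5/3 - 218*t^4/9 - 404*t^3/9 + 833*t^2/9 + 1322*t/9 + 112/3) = -26*t^5/3 + 76*t^4/9 + 536*t^3/9 - 416*t^2/9 - 406*t/3 - 140/3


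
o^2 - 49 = (o - 7)*(o + 7)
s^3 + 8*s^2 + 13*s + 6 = (s + 1)^2*(s + 6)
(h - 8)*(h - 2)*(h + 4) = h^3 - 6*h^2 - 24*h + 64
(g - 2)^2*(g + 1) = g^3 - 3*g^2 + 4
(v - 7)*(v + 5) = v^2 - 2*v - 35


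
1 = 1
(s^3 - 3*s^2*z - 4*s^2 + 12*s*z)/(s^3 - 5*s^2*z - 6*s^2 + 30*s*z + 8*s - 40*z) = s*(-s + 3*z)/(-s^2 + 5*s*z + 2*s - 10*z)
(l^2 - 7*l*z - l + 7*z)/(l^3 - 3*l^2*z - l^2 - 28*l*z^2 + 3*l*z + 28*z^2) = 1/(l + 4*z)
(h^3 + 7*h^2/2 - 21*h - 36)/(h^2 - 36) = (h^2 - 5*h/2 - 6)/(h - 6)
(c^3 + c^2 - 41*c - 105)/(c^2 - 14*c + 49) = (c^2 + 8*c + 15)/(c - 7)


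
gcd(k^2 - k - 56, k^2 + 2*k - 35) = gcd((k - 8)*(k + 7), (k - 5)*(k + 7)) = k + 7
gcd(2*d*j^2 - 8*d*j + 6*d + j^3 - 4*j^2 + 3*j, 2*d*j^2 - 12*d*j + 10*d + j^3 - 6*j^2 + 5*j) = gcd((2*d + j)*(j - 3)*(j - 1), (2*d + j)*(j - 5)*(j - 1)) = 2*d*j - 2*d + j^2 - j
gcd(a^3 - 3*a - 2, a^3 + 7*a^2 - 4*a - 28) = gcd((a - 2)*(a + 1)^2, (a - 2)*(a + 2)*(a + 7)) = a - 2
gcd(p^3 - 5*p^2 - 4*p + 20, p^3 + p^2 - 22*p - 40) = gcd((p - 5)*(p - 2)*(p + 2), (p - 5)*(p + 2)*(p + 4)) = p^2 - 3*p - 10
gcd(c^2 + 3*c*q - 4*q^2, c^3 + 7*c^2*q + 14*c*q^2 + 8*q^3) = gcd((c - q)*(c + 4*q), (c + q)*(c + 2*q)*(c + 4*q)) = c + 4*q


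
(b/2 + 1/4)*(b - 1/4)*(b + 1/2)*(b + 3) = b^4/2 + 15*b^3/8 + 9*b^2/8 - b/32 - 3/32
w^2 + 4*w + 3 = (w + 1)*(w + 3)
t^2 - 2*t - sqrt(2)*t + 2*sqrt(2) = (t - 2)*(t - sqrt(2))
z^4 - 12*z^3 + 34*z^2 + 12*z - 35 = (z - 7)*(z - 5)*(z - 1)*(z + 1)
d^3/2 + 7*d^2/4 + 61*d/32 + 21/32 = (d/2 + 1/2)*(d + 3/4)*(d + 7/4)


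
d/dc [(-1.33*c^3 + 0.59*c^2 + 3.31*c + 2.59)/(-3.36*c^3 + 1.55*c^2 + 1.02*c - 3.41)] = (-1.77635683940025e-15*c^5 - 0.0791000000000004*c^4 + 19.53*c^3 + 35.1844*c^2 - 12.0528*c - 13.9289)/(11.2896*c^6 - 10.416*c^5 - 4.4519*c^4 + 26.0772*c^3 - 9.5306*c^2 - 6.9564*c + 11.6281)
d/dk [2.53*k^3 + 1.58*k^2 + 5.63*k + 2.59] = 7.59*k^2 + 3.16*k + 5.63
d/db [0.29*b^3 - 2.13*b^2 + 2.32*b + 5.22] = 0.87*b^2 - 4.26*b + 2.32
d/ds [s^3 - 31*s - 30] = 3*s^2 - 31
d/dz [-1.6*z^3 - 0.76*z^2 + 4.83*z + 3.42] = -4.8*z^2 - 1.52*z + 4.83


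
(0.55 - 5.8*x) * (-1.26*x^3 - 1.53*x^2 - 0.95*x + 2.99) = 7.308*x^4 + 8.181*x^3 + 4.6685*x^2 - 17.8645*x + 1.6445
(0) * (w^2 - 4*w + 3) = 0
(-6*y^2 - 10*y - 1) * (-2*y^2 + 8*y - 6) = 12*y^4 - 28*y^3 - 42*y^2 + 52*y + 6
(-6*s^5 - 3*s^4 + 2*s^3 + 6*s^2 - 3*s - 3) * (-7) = 42*s^5 + 21*s^4 - 14*s^3 - 42*s^2 + 21*s + 21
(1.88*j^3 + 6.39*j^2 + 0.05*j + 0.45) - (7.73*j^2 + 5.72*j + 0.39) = 1.88*j^3 - 1.34*j^2 - 5.67*j + 0.06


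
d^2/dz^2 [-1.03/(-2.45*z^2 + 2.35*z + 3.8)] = (12.36515*z^2 - 11.86045*z - 1.03*(4.9*z - 2.35)*(9.8*z - 4.7) - 19.1786)/(-2.45*z^2 + 2.35*z + 3.8)^3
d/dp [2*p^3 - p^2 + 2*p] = 6*p^2 - 2*p + 2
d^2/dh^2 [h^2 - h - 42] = 2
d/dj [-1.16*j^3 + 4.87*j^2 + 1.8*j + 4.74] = -3.48*j^2 + 9.74*j + 1.8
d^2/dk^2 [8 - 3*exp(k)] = -3*exp(k)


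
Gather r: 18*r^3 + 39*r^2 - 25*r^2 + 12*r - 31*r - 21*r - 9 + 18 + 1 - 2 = 18*r^3 + 14*r^2 - 40*r + 8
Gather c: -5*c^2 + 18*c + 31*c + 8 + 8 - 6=-5*c^2 + 49*c + 10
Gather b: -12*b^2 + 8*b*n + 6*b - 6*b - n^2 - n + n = -12*b^2 + 8*b*n - n^2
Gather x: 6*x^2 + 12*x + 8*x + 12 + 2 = 6*x^2 + 20*x + 14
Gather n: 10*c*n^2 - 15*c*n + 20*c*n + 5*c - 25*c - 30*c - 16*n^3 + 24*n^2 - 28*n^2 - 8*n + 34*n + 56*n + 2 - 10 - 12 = -50*c - 16*n^3 + n^2*(10*c - 4) + n*(5*c + 82) - 20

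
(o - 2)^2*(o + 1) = o^3 - 3*o^2 + 4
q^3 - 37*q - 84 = (q - 7)*(q + 3)*(q + 4)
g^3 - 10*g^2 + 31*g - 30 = (g - 5)*(g - 3)*(g - 2)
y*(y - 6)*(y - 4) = y^3 - 10*y^2 + 24*y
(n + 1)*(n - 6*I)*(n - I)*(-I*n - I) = -I*n^4 - 7*n^3 - 2*I*n^3 - 14*n^2 + 5*I*n^2 - 7*n + 12*I*n + 6*I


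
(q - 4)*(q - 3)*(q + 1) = q^3 - 6*q^2 + 5*q + 12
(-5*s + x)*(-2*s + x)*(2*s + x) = 20*s^3 - 4*s^2*x - 5*s*x^2 + x^3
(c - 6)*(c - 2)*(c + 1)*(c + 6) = c^4 - c^3 - 38*c^2 + 36*c + 72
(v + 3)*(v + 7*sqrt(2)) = v^2 + 3*v + 7*sqrt(2)*v + 21*sqrt(2)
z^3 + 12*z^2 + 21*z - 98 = (z - 2)*(z + 7)^2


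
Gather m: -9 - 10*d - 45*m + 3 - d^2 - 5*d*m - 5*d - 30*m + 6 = -d^2 - 15*d + m*(-5*d - 75)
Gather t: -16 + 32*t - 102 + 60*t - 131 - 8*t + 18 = 84*t - 231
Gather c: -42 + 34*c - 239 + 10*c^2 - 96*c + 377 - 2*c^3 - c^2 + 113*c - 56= -2*c^3 + 9*c^2 + 51*c + 40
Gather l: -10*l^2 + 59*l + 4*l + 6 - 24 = -10*l^2 + 63*l - 18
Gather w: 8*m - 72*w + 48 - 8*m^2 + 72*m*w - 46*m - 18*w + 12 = -8*m^2 - 38*m + w*(72*m - 90) + 60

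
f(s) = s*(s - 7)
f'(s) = 2*s - 7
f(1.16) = -6.77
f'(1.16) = -4.68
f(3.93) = -12.07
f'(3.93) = 0.86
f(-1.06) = 8.54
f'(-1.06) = -9.12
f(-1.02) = 8.18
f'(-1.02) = -9.04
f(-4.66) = 54.34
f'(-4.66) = -16.32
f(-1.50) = 12.75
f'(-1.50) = -10.00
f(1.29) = -7.37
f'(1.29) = -4.42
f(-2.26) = 20.93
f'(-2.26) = -11.52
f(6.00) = -6.00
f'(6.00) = 5.00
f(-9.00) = 144.00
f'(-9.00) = -25.00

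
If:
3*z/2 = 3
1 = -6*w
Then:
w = -1/6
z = 2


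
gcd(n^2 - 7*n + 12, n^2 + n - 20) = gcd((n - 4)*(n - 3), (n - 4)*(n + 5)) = n - 4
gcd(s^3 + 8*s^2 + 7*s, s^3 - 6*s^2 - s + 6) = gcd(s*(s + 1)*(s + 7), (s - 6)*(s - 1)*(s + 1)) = s + 1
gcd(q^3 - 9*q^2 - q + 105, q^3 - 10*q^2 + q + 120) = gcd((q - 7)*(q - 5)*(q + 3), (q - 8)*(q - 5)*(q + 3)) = q^2 - 2*q - 15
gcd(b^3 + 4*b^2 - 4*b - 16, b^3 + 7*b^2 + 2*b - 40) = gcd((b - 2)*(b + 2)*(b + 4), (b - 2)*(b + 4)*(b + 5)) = b^2 + 2*b - 8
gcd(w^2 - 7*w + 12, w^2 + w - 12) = w - 3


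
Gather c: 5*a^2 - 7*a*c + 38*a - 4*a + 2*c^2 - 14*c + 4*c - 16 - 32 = 5*a^2 + 34*a + 2*c^2 + c*(-7*a - 10) - 48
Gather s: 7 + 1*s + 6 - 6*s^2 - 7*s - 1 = -6*s^2 - 6*s + 12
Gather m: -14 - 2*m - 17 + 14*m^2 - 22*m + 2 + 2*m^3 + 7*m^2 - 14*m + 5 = 2*m^3 + 21*m^2 - 38*m - 24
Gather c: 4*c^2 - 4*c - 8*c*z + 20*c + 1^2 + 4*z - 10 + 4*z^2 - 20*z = 4*c^2 + c*(16 - 8*z) + 4*z^2 - 16*z - 9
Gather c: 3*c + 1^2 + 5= 3*c + 6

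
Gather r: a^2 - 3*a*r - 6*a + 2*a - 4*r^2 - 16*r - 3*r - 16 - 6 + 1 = a^2 - 4*a - 4*r^2 + r*(-3*a - 19) - 21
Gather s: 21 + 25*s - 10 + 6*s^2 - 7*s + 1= 6*s^2 + 18*s + 12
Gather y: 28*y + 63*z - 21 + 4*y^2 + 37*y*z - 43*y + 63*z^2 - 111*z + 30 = 4*y^2 + y*(37*z - 15) + 63*z^2 - 48*z + 9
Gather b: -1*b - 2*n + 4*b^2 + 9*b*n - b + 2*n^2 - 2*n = 4*b^2 + b*(9*n - 2) + 2*n^2 - 4*n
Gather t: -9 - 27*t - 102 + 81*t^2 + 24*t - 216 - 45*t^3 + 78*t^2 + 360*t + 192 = -45*t^3 + 159*t^2 + 357*t - 135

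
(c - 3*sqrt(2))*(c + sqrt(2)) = c^2 - 2*sqrt(2)*c - 6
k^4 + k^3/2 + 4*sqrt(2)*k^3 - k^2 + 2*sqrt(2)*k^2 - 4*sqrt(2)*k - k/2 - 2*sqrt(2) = (k - 1)*(k + 1/2)*(k + 1)*(k + 4*sqrt(2))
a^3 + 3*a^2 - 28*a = a*(a - 4)*(a + 7)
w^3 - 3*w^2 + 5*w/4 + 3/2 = (w - 2)*(w - 3/2)*(w + 1/2)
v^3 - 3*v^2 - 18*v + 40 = (v - 5)*(v - 2)*(v + 4)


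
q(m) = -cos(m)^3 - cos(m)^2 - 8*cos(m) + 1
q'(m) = 3*sin(m)*cos(m)^2 + 2*sin(m)*cos(m) + 8*sin(m)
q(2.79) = 8.46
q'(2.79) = 3.02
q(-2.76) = 8.36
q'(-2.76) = -3.25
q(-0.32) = -8.35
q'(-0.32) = -3.96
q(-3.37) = 8.77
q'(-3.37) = 2.01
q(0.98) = -3.94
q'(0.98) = 8.34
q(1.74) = 2.32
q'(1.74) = 7.64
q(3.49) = 8.47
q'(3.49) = -2.99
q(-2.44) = 6.97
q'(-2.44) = -5.31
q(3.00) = 8.91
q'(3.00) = 1.26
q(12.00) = -7.06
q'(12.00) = -6.34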